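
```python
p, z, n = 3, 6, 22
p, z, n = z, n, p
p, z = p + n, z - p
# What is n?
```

Trace:
`p, z, n = 3, 6, 22` → p = 3; z = 6; n = 22
`p, z, n = z, n, p` → p = 6; z = 22; n = 3
`p, z = p + n, z - p` → p = 9; z = 16
So n = 3

Answer: 3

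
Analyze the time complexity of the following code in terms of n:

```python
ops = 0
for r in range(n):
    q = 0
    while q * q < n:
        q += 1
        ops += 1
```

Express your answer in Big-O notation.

Each loop level contributes: n × √n. Multiplying the contributions gives O(n√n).

Answer: O(n√n)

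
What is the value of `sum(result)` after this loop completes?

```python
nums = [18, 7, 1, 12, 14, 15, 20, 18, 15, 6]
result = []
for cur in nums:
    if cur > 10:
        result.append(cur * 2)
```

Sum of doubled values > 10
`result` takes the values: [] → [36] → [36, 24] → [36, 24, 28] → [36, 24, 28, 30] → [36, 24, 28, 30, 40] → [36, 24, 28, 30, 40, 36] → [36, 24, 28, 30, 40, 36, 30]
So `sum(result)` = 224

Answer: 224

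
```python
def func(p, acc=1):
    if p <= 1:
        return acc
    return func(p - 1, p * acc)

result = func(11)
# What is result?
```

Accumulator trace (n, acc): (11, 1) -> (10, 11) -> (9, 110) -> (8, 990) -> (7, 7920) -> (6, 55440) -> (5, 332640) -> (4, 1663200) -> (3, 6652800) -> (2, 19958400) -> (1, 39916800) -> return 39916800

Answer: 39916800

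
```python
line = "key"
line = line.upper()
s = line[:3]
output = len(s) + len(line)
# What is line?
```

Trace:
`line = "key"` → line = 'key'
`line = line.upper()` → line = 'KEY'
`s = line[:3]` → s = 'KEY'
`output = len(s) + len(line)` → output = 6
So line = 'KEY'

Answer: 'KEY'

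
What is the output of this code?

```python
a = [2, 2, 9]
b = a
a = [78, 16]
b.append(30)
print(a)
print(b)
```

Key concept: rebinding vs mutation: a is rebound to a new list, b still points at the original.
Step by step:
`a = [2, 2, 9]` → a = [2, 2, 9]
`b = a` → b = [2, 2, 9] (same object as a)
`a = [78, 16]` → a = [78, 16]
`b.append(30)` → b = [2, 2, 9, 30]
`print(a)` → prints [78, 16]
`print(b)` → prints [2, 2, 9, 30]

Answer:
[78, 16]
[2, 2, 9, 30]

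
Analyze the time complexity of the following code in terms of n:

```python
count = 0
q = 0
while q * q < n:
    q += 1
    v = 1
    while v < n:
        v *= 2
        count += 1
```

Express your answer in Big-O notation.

Each loop level contributes: √n × log n. Multiplying the contributions gives O(√n log n).

Answer: O(√n log n)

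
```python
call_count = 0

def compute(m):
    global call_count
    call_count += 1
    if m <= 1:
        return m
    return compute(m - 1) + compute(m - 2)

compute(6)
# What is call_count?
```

Calls(m) = 1 + Calls(m-1) + Calls(m-2); Calls(0)=Calls(1)=1. For m=6 this gives 25.

Answer: 25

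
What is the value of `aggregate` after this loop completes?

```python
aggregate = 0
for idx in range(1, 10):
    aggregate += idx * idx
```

Sum of squares 1² to 9² = 285
`aggregate` takes the values: 0 → 1 → 5 → 14 → 30 → 55 → 91 → 140 → 204 → 285

Answer: 285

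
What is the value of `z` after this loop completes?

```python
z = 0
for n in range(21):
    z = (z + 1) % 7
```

Increment mod 7, 21 times = 0
`z` takes the values: 0 → 1 → 2 → 3 → 4 → 5 → 6 → 0 → 1 → 2 → 3 → 4 → 5 → 6 → 0 → 1 → 2 → 3 → 4 → 5 → 6 → 0

Answer: 0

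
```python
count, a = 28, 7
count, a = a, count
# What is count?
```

Trace:
`count, a = 28, 7` → count = 28; a = 7
`count, a = a, count` → count = 7; a = 28
So count = 7

Answer: 7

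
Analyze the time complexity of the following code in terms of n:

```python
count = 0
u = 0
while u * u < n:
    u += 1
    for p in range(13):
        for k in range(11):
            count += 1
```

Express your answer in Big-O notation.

Each loop level contributes: √n × 1 × 1. Multiplying the contributions gives O(√n).

Answer: O(√n)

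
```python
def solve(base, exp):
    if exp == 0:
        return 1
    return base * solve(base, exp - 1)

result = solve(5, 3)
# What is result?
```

solve(5, 3) = 5 * 5 * 5 = 125

Answer: 125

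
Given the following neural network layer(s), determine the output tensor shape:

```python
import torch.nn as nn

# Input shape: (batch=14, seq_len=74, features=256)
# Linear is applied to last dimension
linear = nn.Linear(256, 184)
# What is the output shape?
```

Input: (14, 74, 256) -> Output: (14, 74, 184)

Answer: (14, 74, 184)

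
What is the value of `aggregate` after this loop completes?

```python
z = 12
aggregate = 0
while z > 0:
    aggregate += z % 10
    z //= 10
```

Sum digits of 12
`aggregate` takes the values: 0 → 2 → 3

Answer: 3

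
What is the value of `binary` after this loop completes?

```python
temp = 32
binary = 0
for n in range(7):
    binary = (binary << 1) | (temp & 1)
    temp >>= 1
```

Reverse lowest 7 bits of 32
`binary` takes the values: 0 → 1 → 2

Answer: 2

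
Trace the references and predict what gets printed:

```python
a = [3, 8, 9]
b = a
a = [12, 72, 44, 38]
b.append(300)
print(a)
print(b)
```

Key concept: rebinding vs mutation: a is rebound to a new list, b still points at the original.
Step by step:
`a = [3, 8, 9]` → a = [3, 8, 9]
`b = a` → b = [3, 8, 9] (same object as a)
`a = [12, 72, 44, 38]` → a = [12, 72, 44, 38]
`b.append(300)` → b = [3, 8, 9, 300]
`print(a)` → prints [12, 72, 44, 38]
`print(b)` → prints [3, 8, 9, 300]

Answer:
[12, 72, 44, 38]
[3, 8, 9, 300]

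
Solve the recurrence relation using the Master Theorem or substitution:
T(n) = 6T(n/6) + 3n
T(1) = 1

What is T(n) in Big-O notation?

By Master Theorem: a=6, b=6, f(n)=3n. Since log_6(6) = 1 and f(n) = Θ(n^1), Case 2 applies. T(n) = O(n log n).

Answer: O(n log n)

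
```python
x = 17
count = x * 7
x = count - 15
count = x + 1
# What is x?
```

Trace:
`x = 17` → x = 17
`count = x * 7` → count = 119
`x = count - 15` → x = 104
`count = x + 1` → count = 105
So x = 104

Answer: 104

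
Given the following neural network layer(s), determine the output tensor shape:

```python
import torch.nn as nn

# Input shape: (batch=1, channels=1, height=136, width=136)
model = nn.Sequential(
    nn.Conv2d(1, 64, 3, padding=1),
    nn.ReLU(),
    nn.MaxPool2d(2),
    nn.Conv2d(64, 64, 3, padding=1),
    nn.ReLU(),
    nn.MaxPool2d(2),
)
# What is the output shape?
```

Input: (1, 1, 136, 136) -> after first Conv2d: (1, 64, 136, 136) -> after first MaxPool2d: (1, 64, 68, 68) -> after second Conv2d: (1, 64, 68, 68) -> Output: (1, 64, 34, 34)

Answer: (1, 64, 34, 34)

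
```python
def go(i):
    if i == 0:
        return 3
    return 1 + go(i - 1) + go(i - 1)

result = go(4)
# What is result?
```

go(i) = 1 + 2·go(i-1), go(0)=3. Closed form: (3+1)·2^4 - 1 = 63.

Answer: 63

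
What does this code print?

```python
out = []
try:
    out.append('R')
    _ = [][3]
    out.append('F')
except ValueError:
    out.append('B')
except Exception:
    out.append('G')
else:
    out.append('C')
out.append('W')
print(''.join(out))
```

Execution trace: 'R' (try body) → 'G' (except Exception) → 'W' (after the try/except). Output: RGW

Answer: RGW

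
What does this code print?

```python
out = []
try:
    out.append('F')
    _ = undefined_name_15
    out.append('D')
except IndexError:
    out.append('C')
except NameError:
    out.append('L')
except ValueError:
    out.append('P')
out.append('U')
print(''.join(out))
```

Execution trace: 'F' (try body) → 'L' (except NameError) → 'U' (after the try/except). Output: FLU

Answer: FLU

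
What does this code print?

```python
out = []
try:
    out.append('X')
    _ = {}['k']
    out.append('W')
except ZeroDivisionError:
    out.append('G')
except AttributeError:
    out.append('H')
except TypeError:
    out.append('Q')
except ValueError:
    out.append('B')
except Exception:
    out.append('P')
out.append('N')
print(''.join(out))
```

Execution trace: 'X' (try body) → 'P' (except Exception) → 'N' (after the try/except). Output: XPN

Answer: XPN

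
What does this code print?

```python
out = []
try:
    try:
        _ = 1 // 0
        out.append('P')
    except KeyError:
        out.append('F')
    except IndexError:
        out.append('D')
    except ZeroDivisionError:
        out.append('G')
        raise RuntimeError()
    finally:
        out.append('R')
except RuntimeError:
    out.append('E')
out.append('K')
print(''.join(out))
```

Execution trace: 'G' (inner except ZeroDivisionError) → 'R' (inner finally) → 'E' (outer except RuntimeError) → 'K' (after the try/except). Output: GREK

Answer: GREK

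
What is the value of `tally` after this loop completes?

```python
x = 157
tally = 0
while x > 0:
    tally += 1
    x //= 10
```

Count digits by repeated division by 10
`tally` takes the values: 0 → 1 → 2 → 3

Answer: 3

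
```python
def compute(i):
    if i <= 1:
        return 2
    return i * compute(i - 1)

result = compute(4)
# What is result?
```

compute(4) = 4 * 3 * 2 * 2 = 48

Answer: 48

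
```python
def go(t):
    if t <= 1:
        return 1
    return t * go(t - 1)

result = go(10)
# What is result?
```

go(10) = 10 * 9 * 8 * 7 * 6 * 5 * 4 * 3 * 2 * 1 = 3628800

Answer: 3628800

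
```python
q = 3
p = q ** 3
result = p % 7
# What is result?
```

Trace:
`q = 3` → q = 3
`p = q ** 3` → p = 27
`result = p % 7` → result = 6
So result = 6

Answer: 6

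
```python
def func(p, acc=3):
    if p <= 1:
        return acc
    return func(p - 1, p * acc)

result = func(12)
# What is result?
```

Accumulator trace (n, acc): (12, 3) -> (11, 36) -> (10, 396) -> (9, 3960) -> (8, 35640) -> (7, 285120) -> (6, 1995840) -> (5, 11975040) -> (4, 59875200) -> (3, 239500800) -> (2, 718502400) -> (1, 1437004800) -> return 1437004800

Answer: 1437004800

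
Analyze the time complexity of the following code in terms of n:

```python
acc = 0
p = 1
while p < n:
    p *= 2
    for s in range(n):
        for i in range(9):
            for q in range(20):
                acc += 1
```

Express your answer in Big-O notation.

Each loop level contributes: log n × n × 1 × 1. Multiplying the contributions gives O(n log n).

Answer: O(n log n)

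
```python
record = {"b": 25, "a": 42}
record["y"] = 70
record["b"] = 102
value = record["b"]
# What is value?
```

Trace:
`record = {"b": 25, "a": 42}` → record = {'b': 25, 'a': 42}
`record["y"] = 70` → record = {'b': 25, 'a': 42, 'y': 70}
`record["b"] = 102` → record = {'b': 102, 'a': 42, 'y': 70}
`value = record["b"]` → value = 102
So value = 102

Answer: 102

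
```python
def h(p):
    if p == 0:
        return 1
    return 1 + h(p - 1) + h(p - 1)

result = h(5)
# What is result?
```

h(p) = 1 + 2·h(p-1), h(0)=1. Closed form: (1+1)·2^5 - 1 = 63.

Answer: 63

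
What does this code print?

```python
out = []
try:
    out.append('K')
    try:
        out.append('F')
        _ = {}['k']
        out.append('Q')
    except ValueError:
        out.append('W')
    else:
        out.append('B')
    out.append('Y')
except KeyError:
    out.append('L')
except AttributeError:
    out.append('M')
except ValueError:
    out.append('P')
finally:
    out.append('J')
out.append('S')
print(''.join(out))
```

Execution trace: 'K' (try body) → 'F' (inner try body) → 'L' (except KeyError) → 'J' (finally) → 'S' (after the try/except). Output: KFLJS

Answer: KFLJS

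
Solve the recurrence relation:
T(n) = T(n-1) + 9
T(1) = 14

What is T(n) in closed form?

Unrolling: T(n) = T(1) + 9·(n-1) = 14 + 9(n-1) = 9n + 5.

Answer: T(n) = 9n + 5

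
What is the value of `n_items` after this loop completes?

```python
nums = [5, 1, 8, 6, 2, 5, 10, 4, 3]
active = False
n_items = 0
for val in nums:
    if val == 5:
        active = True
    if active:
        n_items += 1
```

Count elements after first 5 in [5, 1, 8, 6, 2, 5, 10, 4, 3]
`n_items` takes the values: 0 → 1 → 2 → 3 → 4 → 5 → 6 → 7 → 8 → 9

Answer: 9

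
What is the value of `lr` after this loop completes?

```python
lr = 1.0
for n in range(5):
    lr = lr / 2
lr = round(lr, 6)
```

Halving LR 5 times: 1 / 2^5
`lr` takes the values: 1.0 → 0.5 → 0.25 → 0.125 → 0.0625 → 0.03125

Answer: 0.03125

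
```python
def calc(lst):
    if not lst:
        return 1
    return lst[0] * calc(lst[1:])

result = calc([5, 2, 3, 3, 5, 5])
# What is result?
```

Product over [5, 2, 3, 3, 5, 5] = 5 * 2 * 3 * 3 * 5 * 5 = 2250

Answer: 2250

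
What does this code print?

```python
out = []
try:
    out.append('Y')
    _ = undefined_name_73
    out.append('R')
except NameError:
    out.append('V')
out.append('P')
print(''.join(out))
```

Execution trace: 'Y' (try body) → 'V' (except NameError) → 'P' (after the try/except). Output: YVP

Answer: YVP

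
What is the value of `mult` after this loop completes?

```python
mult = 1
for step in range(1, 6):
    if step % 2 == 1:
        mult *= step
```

Product of odd numbers 1 to 5
`mult` takes the values: 1 → 3 → 15

Answer: 15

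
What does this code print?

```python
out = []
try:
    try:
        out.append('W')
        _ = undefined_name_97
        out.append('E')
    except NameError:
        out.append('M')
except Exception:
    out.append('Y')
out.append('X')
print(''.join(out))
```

Execution trace: 'W' (inner try body) → 'M' (inner except NameError) → 'X' (after the try/except). Output: WMX

Answer: WMX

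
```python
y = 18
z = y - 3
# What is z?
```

Trace:
`y = 18` → y = 18
`z = y - 3` → z = 15
So z = 15

Answer: 15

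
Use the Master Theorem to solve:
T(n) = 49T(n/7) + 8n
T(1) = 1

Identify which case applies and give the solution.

a=49, b=7, f(n)=8n. log_7(49) = 2. Since c=1 < 2, Case 1 applies: T(n) = Θ(n^log_b(a)) = O(n^2).

Answer: O(n^2) - Case 1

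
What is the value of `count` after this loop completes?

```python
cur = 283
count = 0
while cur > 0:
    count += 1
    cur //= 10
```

Count digits by repeated division by 10
`count` takes the values: 0 → 1 → 2 → 3

Answer: 3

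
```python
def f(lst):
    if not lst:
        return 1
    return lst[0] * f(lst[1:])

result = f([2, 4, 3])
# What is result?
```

Product over [2, 4, 3] = 2 * 4 * 3 = 24

Answer: 24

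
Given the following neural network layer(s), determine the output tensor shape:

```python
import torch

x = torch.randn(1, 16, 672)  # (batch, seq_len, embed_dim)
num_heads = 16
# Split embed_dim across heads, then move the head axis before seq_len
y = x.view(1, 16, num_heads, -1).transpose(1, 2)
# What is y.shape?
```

Input: (1, 16, 672) -> head_dim = 672 // 16 = 42; after view: (1, 16, 16, 42) -> after transpose(1, 2): (1, 16, 16, 42) -> Output: (1, 16, 16, 42)

Answer: (1, 16, 16, 42)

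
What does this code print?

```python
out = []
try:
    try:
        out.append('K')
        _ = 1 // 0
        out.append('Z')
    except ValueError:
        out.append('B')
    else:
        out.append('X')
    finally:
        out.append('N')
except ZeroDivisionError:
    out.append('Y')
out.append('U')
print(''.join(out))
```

Execution trace: 'K' (try body) → 'N' (finally) → 'Y' (outer except ZeroDivisionError) → 'U' (after the try/except). Output: KNYU

Answer: KNYU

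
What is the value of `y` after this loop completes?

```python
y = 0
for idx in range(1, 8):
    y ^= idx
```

XOR of 1 to 7
`y` takes the values: 0 → 1 → 3 → 0 → 4 → 1 → 7 → 0

Answer: 0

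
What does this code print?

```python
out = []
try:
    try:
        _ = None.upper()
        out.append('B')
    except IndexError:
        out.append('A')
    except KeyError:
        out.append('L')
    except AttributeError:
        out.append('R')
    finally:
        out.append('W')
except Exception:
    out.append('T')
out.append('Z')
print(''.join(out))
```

Execution trace: 'R' (inner except AttributeError) → 'W' (inner finally) → 'Z' (after the try/except). Output: RWZ

Answer: RWZ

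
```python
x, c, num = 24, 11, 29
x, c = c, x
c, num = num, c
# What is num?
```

Trace:
`x, c, num = 24, 11, 29` → x = 24; c = 11; num = 29
`x, c = c, x` → x = 11; c = 24
`c, num = num, c` → c = 29; num = 24
So num = 24

Answer: 24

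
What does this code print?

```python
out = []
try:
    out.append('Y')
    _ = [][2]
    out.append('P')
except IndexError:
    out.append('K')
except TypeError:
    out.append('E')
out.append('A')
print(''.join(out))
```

Execution trace: 'Y' (try body) → 'K' (except IndexError) → 'A' (after the try/except). Output: YKA

Answer: YKA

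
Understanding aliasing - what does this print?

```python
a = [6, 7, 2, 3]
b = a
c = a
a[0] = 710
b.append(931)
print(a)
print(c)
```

Key concept: multiple aliases.
Step by step:
`a = [6, 7, 2, 3]` → a = [6, 7, 2, 3]
`b = a` → b = [6, 7, 2, 3] (same object as a)
`c = a` → c = [6, 7, 2, 3] (same object as a, b)
`a[0] = 710` → a = [710, 7, 2, 3] (same object as b, c); b = [710, 7, 2, 3] (same object as a, c); c = [710, 7, 2, 3] (same object as a, b)
`b.append(931)` → a = [710, 7, 2, 3, 931] (same object as b, c); b = [710, 7, 2, 3, 931] (same object as a, c); c = [710, 7, 2, 3, 931] (same object as a, b)
`print(a)` → prints [710, 7, 2, 3, 931]
`print(c)` → prints [710, 7, 2, 3, 931]

Answer:
[710, 7, 2, 3, 931]
[710, 7, 2, 3, 931]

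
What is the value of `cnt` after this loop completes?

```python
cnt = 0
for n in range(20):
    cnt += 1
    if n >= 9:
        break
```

Loop breaks when n reaches 9, cnt is 10
`cnt` takes the values: 0 → 1 → 2 → 3 → 4 → 5 → 6 → 7 → 8 → 9 → 10

Answer: 10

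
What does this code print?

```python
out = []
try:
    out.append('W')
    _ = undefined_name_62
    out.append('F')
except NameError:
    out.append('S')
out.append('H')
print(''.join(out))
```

Execution trace: 'W' (try body) → 'S' (except NameError) → 'H' (after the try/except). Output: WSH

Answer: WSH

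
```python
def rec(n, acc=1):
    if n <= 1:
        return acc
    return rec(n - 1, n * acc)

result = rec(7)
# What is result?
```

Accumulator trace (n, acc): (7, 1) -> (6, 7) -> (5, 42) -> (4, 210) -> (3, 840) -> (2, 2520) -> (1, 5040) -> return 5040

Answer: 5040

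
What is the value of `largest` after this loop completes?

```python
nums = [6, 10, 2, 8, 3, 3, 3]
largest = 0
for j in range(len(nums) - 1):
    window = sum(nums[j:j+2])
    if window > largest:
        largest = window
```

Max sum of 2-element window in [6, 10, 2, 8, 3, 3, 3]
`largest` takes the values: 0 → 16

Answer: 16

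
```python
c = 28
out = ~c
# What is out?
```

Trace:
`c = 28` → c = 28
`out = ~c` → out = -29
So out = -29

Answer: -29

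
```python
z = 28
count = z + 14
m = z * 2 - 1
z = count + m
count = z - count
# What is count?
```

Trace:
`z = 28` → z = 28
`count = z + 14` → count = 42
`m = z * 2 - 1` → m = 55
`z = count + m` → z = 97
`count = z - count` → count = 55
So count = 55

Answer: 55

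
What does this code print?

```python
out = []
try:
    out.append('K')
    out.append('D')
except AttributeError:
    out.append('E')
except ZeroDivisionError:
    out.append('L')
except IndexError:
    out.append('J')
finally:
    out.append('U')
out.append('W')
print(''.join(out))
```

Execution trace: 'K' (try body) → 'D' (try body, no exception) → 'U' (finally) → 'W' (after the try/except). Output: KDUW

Answer: KDUW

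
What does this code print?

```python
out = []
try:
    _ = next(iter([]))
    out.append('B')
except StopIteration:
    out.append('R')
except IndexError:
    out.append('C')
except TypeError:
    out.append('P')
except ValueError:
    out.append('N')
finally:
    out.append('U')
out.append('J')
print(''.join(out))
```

Execution trace: 'R' (except StopIteration) → 'U' (finally) → 'J' (after the try/except). Output: RUJ

Answer: RUJ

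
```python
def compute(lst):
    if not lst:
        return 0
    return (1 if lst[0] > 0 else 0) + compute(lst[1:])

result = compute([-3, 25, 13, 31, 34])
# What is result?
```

Count of positive elements in [-3, 25, 13, 31, 34] = 4

Answer: 4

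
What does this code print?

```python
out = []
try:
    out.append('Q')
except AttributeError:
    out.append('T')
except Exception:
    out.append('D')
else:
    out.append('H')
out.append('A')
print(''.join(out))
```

Execution trace: 'Q' (try body, no exception) → 'H' (else) → 'A' (after the try/except). Output: QHA

Answer: QHA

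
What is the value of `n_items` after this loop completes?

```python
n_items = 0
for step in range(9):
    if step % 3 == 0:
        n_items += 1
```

Count numbers divisible by 3 in range(9)
`n_items` takes the values: 0 → 1 → 2 → 3

Answer: 3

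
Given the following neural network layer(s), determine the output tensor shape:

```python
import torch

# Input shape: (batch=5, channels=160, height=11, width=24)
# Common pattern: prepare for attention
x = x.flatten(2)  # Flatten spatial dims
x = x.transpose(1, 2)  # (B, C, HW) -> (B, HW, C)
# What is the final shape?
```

Input: (5, 160, 11, 24) -> after flatten(2): (5, 160, 264) -> Output: (5, 264, 160)

Answer: (5, 264, 160)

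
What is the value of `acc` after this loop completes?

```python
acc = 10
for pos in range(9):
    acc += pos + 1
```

Start at 10, add 1 to 9 = 55
`acc` takes the values: 10 → 11 → 13 → 16 → 20 → 25 → 31 → 38 → 46 → 55

Answer: 55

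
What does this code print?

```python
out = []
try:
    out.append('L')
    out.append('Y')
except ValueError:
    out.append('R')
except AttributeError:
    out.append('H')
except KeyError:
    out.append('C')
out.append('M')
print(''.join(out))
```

Execution trace: 'L' (try body) → 'Y' (try body, no exception) → 'M' (after the try/except). Output: LYM

Answer: LYM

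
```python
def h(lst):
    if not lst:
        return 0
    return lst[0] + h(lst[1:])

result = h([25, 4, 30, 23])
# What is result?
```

25 + 4 + 30 + 23 + 0 = 82

Answer: 82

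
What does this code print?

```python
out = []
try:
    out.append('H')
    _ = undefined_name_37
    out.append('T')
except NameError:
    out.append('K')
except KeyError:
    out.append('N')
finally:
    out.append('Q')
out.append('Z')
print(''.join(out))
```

Execution trace: 'H' (try body) → 'K' (except NameError) → 'Q' (finally) → 'Z' (after the try/except). Output: HKQZ

Answer: HKQZ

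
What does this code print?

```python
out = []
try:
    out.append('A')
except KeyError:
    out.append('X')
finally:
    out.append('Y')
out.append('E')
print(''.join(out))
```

Execution trace: 'A' (try body, no exception) → 'Y' (finally) → 'E' (after the try/except). Output: AYE

Answer: AYE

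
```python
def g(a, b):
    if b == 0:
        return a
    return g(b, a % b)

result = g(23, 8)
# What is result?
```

g(23, 8) -> g(8, 7) -> g(7, 1) -> g(1, 0) -> 1

Answer: 1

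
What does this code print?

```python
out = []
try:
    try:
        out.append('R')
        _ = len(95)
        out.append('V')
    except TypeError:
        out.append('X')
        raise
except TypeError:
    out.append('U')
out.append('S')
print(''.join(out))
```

Execution trace: 'R' (inner try body) → 'X' (inner except TypeError) → 'U' (outer except TypeError) → 'S' (after the try/except). Output: RXUS

Answer: RXUS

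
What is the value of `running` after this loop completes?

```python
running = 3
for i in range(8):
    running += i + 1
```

Start at 3, add 1 to 8 = 39
`running` takes the values: 3 → 4 → 6 → 9 → 13 → 18 → 24 → 31 → 39

Answer: 39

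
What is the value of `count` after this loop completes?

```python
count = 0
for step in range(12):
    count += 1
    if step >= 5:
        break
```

Loop breaks when step reaches 5, count is 6
`count` takes the values: 0 → 1 → 2 → 3 → 4 → 5 → 6

Answer: 6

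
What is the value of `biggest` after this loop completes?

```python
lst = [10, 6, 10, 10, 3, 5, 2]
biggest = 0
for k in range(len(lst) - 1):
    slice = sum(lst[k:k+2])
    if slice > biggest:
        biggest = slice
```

Max sum of 2-element window in [10, 6, 10, 10, 3, 5, 2]
`biggest` takes the values: 0 → 16 → 20

Answer: 20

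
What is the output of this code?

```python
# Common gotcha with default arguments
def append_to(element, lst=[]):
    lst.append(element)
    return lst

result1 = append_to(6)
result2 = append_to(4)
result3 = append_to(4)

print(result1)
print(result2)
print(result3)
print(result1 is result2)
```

Key concept: mutable default argument gotcha.
Step by step:
`result1 = append_to(6)` → result1 = [6]
`result2 = append_to(4)` → result1 = [6, 4] (same object as result2); result2 = [6, 4] (same object as result1)
`result3 = append_to(4)` → result1 = [6, 4, 4] (same object as result2, result3); result2 = [6, 4, 4] (same object as result1, result3); result3 = [6, 4, 4] (same object as result1, result2)
`print(result1)` → prints [6, 4, 4]
`print(result2)` → prints [6, 4, 4]
`print(result3)` → prints [6, 4, 4]
`print(result1 is result2)` → prints True

Answer:
[6, 4, 4]
[6, 4, 4]
[6, 4, 4]
True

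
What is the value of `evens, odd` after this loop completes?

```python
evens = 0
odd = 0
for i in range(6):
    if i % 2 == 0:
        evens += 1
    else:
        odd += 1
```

Count evens and odds in range(6)
`evens, odd` takes the values: (0, 0) → (1, 0) → (1, 1) → (2, 1) → (2, 2) → (3, 2) → (3, 3)

Answer: 3, 3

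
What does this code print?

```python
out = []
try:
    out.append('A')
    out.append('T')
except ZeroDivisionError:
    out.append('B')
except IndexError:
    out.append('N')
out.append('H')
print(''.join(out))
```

Execution trace: 'A' (try body) → 'T' (try body, no exception) → 'H' (after the try/except). Output: ATH

Answer: ATH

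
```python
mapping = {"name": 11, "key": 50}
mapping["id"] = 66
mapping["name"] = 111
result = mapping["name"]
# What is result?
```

Trace:
`mapping = {"name": 11, "key": 50}` → mapping = {'name': 11, 'key': 50}
`mapping["id"] = 66` → mapping = {'name': 11, 'key': 50, 'id': 66}
`mapping["name"] = 111` → mapping = {'name': 111, 'key': 50, 'id': 66}
`result = mapping["name"]` → result = 111
So result = 111

Answer: 111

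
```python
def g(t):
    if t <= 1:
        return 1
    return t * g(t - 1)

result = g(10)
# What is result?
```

g(10) = 10 * 9 * 8 * 7 * 6 * 5 * 4 * 3 * 2 * 1 = 3628800

Answer: 3628800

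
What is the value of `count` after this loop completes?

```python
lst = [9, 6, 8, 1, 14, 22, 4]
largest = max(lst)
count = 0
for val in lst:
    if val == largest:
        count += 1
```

Count of max value 22 in [9, 6, 8, 1, 14, 22, 4]
`count` takes the values: 0 → 1

Answer: 1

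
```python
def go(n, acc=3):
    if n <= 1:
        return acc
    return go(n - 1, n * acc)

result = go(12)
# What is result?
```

Accumulator trace (n, acc): (12, 3) -> (11, 36) -> (10, 396) -> (9, 3960) -> (8, 35640) -> (7, 285120) -> (6, 1995840) -> (5, 11975040) -> (4, 59875200) -> (3, 239500800) -> (2, 718502400) -> (1, 1437004800) -> return 1437004800

Answer: 1437004800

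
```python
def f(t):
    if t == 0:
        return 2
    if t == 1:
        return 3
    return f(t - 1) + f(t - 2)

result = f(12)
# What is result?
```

Build up from base cases: f(0)=2, f(1)=3, f(2)=5, f(3)=8, f(4)=13, f(5)=21, f(6)=34, ..., f(12)=610

Answer: 610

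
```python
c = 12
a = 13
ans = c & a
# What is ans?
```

Trace:
`c = 12` → c = 12
`a = 13` → a = 13
`ans = c & a` → ans = 12
So ans = 12

Answer: 12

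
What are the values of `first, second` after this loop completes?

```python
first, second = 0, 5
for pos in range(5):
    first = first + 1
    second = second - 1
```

first goes 0→5, second goes 5→0
`first, second` takes the values: (0, 5) → (1, 5) → (1, 4) → (2, 4) → (2, 3) → (3, 3) → (3, 2) → (4, 2) → (4, 1) → (5, 1) → (5, 0)

Answer: 5, 0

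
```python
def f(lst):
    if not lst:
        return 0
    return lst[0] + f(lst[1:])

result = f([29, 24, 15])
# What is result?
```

29 + 24 + 15 + 0 = 68

Answer: 68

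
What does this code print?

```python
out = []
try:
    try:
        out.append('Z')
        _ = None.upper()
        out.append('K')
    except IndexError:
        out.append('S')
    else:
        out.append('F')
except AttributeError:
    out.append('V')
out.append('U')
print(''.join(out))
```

Execution trace: 'Z' (try body) → 'V' (outer except AttributeError) → 'U' (after the try/except). Output: ZVU

Answer: ZVU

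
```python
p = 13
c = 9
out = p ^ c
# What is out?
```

Trace:
`p = 13` → p = 13
`c = 9` → c = 9
`out = p ^ c` → out = 4
So out = 4

Answer: 4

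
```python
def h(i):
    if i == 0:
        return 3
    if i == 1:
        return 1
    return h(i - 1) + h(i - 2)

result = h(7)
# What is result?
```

Build up from base cases: h(0)=3, h(1)=1, h(2)=4, h(3)=5, h(4)=9, h(5)=14, h(6)=23, ..., h(7)=37

Answer: 37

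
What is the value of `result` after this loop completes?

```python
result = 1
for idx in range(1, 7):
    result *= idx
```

6! = 720
`result` takes the values: 1 → 2 → 6 → 24 → 120 → 720

Answer: 720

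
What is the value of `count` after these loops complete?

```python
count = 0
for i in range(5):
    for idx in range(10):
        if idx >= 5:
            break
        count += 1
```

Inner breaks at 5, outer runs 5 times
`count` takes the values: 0 → 1 → 2 → 3 → 4 → 5 → 6 → 7 → 8 → 9 → 10 → 11 → 12 → 13 → 14 → 15 → 16 → 17 → 18 → 19 → 20 → 21 → 22 → 23 → 24 → 25

Answer: 25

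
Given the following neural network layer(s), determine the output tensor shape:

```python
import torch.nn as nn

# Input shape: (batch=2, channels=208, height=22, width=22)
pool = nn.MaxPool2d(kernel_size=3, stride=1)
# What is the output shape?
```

Input: (2, 208, 22, 22) -> Output: (2, 208, 20, 20)

Answer: (2, 208, 20, 20)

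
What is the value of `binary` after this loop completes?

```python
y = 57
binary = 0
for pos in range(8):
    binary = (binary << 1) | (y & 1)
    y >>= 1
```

Reverse lowest 8 bits of 57
`binary` takes the values: 0 → 1 → 2 → 4 → 9 → 19 → 39 → 78 → 156

Answer: 156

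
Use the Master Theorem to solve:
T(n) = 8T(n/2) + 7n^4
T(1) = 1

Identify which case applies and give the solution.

a=8, b=2, f(n)=7n^4. log_2(8) = 3. Since c=4 > 3 and the regularity condition holds (8(n/2)^4 = (8/2^4)n^4 with 8/2^4 < 1), Case 3 applies: T(n) = Θ(f(n)) = O(n^4).

Answer: O(n^4) - Case 3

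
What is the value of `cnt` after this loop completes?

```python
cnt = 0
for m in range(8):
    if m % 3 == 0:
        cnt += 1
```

Count numbers divisible by 3 in range(8)
`cnt` takes the values: 0 → 1 → 2 → 3

Answer: 3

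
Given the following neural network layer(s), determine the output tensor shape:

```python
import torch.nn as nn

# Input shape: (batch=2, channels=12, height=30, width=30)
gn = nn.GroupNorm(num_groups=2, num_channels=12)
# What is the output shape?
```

Input: (2, 12, 30, 30) -> Output: (2, 12, 30, 30)

Answer: (2, 12, 30, 30)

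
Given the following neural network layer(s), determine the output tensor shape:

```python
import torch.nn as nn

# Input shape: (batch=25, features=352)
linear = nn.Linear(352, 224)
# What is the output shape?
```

Input: (25, 352) -> Output: (25, 224)

Answer: (25, 224)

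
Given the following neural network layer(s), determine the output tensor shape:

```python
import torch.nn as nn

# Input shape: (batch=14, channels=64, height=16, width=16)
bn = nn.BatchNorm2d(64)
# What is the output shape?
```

Input: (14, 64, 16, 16) -> Output: (14, 64, 16, 16)

Answer: (14, 64, 16, 16)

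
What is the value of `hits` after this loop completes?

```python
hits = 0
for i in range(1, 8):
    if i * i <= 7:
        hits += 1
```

Count numbers where i² ≤ 7
`hits` takes the values: 0 → 1 → 2

Answer: 2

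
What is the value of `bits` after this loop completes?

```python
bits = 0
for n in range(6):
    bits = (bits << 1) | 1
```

Build 6 consecutive 1-bits: 0b111111
`bits` takes the values: 0 → 1 → 3 → 7 → 15 → 31 → 63

Answer: 63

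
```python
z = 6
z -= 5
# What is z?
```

Trace:
`z = 6` → z = 6
`z -= 5` → z = 1
So z = 1

Answer: 1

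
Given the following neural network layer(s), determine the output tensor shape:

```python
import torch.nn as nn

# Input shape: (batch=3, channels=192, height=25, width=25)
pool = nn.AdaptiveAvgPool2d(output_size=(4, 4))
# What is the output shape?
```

Input: (3, 192, 25, 25) -> Output: (3, 192, 4, 4)

Answer: (3, 192, 4, 4)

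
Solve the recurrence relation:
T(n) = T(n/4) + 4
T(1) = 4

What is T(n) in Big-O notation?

Each step divides n by 4 and adds 4. After log_4(n) steps we reach T(1)=4. So T(n) = 4·log_4(n) + 4 = O(log n).

Answer: O(log n)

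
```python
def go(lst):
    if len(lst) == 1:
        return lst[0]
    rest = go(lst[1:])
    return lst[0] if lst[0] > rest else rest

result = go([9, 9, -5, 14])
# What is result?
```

Recursive max over [9, 9, -5, 14] = 14

Answer: 14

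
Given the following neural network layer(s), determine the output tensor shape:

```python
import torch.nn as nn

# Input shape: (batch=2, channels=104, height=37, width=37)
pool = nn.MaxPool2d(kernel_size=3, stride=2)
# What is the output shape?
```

Input: (2, 104, 37, 37) -> Output: (2, 104, 18, 18)

Answer: (2, 104, 18, 18)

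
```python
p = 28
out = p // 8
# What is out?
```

Trace:
`p = 28` → p = 28
`out = p // 8` → out = 3
So out = 3

Answer: 3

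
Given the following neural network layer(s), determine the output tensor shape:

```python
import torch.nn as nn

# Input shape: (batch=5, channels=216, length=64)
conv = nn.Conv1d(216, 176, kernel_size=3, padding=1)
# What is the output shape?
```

Input: (5, 216, 64) -> Output: (5, 176, 64)

Answer: (5, 176, 64)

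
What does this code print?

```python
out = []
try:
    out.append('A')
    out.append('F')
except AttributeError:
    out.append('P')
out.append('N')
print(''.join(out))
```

Execution trace: 'A' (try body) → 'F' (try body, no exception) → 'N' (after the try/except). Output: AFN

Answer: AFN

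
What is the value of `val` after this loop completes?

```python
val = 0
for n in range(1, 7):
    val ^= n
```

XOR of 1 to 6
`val` takes the values: 0 → 1 → 3 → 0 → 4 → 1 → 7

Answer: 7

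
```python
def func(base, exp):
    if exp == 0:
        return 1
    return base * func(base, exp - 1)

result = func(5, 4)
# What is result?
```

func(5, 4) = 5 * 5 * 5 * 5 = 625

Answer: 625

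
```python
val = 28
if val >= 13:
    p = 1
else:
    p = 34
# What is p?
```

Trace:
`val = 28` → val = 28
`if val >= 13: ...` → val >= 13 is True → p = 1
So p = 1

Answer: 1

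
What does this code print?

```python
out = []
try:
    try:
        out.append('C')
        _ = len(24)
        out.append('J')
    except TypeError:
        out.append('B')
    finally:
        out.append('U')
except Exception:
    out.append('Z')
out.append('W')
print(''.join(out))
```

Execution trace: 'C' (inner try body) → 'B' (inner except TypeError) → 'U' (inner finally) → 'W' (after the try/except). Output: CBUW

Answer: CBUW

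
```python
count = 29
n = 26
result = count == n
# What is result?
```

Trace:
`count = 29` → count = 29
`n = 26` → n = 26
`result = count == n` → result = False
So result = False

Answer: False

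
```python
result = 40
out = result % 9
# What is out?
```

Trace:
`result = 40` → result = 40
`out = result % 9` → out = 4
So out = 4

Answer: 4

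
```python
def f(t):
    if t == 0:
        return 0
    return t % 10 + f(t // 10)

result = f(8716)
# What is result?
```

Sum of digits of 8716: 6 + 1 + 7 + 8 = 22

Answer: 22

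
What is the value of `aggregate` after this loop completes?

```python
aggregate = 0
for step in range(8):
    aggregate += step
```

Sum of 0 to 7 = 28
`aggregate` takes the values: 0 → 1 → 3 → 6 → 10 → 15 → 21 → 28

Answer: 28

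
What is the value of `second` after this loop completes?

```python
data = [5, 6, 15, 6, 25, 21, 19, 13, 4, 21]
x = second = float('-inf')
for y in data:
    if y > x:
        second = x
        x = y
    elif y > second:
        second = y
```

Second largest (with repeats) in [5, 6, 15, 6, 25, 21, 19, 13, 4, 21]
`second` takes the values: -inf → 5 → 6 → 15 → 21

Answer: 21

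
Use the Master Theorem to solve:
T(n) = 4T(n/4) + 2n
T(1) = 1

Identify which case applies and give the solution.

a=4, b=4, f(n)=2n. log_4(4) = 1. Since c=1 = 1, Case 2 applies: T(n) = Θ(n^log_b(a) · log n) = O(n log n).

Answer: O(n log n) - Case 2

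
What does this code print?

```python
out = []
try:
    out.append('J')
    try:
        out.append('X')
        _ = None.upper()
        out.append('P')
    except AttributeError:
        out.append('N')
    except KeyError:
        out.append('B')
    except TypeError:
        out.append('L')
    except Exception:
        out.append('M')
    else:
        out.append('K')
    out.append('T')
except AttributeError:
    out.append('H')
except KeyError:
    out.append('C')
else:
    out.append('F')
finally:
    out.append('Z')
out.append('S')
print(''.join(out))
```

Execution trace: 'J' (try body) → 'X' (inner try body) → 'N' (inner except AttributeError) → 'T' (try body, no exception) → 'F' (else) → 'Z' (finally) → 'S' (after the try/except). Output: JXNTFZS

Answer: JXNTFZS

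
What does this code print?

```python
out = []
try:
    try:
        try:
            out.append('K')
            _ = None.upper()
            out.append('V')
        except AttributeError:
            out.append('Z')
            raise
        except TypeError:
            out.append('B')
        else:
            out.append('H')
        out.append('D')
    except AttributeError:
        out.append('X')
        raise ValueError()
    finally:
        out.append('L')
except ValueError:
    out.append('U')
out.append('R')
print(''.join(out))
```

Execution trace: 'K' (inner try body) → 'Z' (inner except AttributeError) → 'X' (except AttributeError) → 'L' (finally) → 'U' (outer except ValueError) → 'R' (after the try/except). Output: KZXLUR

Answer: KZXLUR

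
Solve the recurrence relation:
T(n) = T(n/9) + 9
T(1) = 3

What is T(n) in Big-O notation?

Each step divides n by 9 and adds 9. After log_9(n) steps we reach T(1)=3. So T(n) = 9·log_9(n) + 3 = O(log n).

Answer: O(log n)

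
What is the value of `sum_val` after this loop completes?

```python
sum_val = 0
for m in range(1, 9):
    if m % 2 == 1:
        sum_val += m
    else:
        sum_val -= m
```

Add odd, subtract even
`sum_val` takes the values: 0 → 1 → -1 → 2 → -2 → 3 → -3 → 4 → -4

Answer: -4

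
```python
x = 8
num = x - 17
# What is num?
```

Trace:
`x = 8` → x = 8
`num = x - 17` → num = -9
So num = -9

Answer: -9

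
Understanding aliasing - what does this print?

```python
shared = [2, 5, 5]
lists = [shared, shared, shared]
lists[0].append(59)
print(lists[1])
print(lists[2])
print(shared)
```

Key concept: list of same reference.
Step by step:
`shared = [2, 5, 5]` → shared = [2, 5, 5]
`lists = [shared, shared, shared]` → lists = [[2, 5, 5], [2, 5, 5], [2, 5, 5]]
`lists[0].append(59)` → shared = [2, 5, 5, 59]; lists = [[2, 5, 5, 59], [2, 5, 5, 59], [2, 5, 5, 59]]
`print(lists[1])` → prints [2, 5, 5, 59]
`print(lists[2])` → prints [2, 5, 5, 59]
`print(shared)` → prints [2, 5, 5, 59]

Answer:
[2, 5, 5, 59]
[2, 5, 5, 59]
[2, 5, 5, 59]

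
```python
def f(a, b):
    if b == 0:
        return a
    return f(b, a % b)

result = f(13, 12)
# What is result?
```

f(13, 12) -> f(12, 1) -> f(1, 0) -> 1

Answer: 1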